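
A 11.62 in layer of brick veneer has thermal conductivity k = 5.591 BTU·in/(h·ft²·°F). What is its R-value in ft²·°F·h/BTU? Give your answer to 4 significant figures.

R = L/k = 11.62/5.591 = 2.0783 ft²·°F·h/BTU

2.078 ft²·°F·h/BTU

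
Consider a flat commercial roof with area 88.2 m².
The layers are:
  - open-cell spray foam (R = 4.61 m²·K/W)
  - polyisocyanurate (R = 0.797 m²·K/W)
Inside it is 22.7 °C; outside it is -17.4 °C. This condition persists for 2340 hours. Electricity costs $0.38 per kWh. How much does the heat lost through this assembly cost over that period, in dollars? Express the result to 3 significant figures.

R_total = 4.61 + 0.797 = 5.407 m²·K/W
Q = 88.2 × (22.7 − (-17.4)) / 5.407 = 654.1 W
E = 654.1 W × 2340 h / 1000 = 1531 kWh
Cost = 1531 × 0.38 = $581.6

582 dollars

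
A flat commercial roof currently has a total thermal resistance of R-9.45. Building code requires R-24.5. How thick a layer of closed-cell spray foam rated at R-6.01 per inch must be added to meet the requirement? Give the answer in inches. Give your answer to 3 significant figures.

2.50 in

ΔR = 24.5 − 9.45 = 15.05 ft²·°F·h/BTU
L = ΔR / (R/in) = 15.05/6.01 = 2.504 in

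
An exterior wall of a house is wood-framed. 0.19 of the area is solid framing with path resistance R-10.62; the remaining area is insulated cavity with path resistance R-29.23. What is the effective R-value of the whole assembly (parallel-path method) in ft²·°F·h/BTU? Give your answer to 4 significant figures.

21.93 ft²·°F·h/BTU

U_eff = 0.81/29.23 + 0.19/10.62 = 0.027711 + 0.017891 = 0.045602
R_eff = 1/U_eff = 21.929 ft²·°F·h/BTU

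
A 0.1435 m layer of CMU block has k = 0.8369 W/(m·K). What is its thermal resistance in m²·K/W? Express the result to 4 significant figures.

0.1715 m²·K/W

R = L/k = 0.1435/0.8369 = 0.17147 m²·K/W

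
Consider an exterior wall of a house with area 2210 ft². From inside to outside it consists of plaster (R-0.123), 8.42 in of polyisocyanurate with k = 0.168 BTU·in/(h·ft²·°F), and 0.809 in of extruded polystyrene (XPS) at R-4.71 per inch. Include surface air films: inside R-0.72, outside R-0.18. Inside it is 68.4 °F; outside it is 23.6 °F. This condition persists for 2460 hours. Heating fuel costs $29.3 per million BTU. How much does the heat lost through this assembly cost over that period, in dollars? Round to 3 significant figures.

130 dollars

8.42/0.168 = 50.12
0.809 × 4.71 = 3.81
R_total = 0.72 + 0.123 + 50.12 + 3.81 + 0.18 = 54.95 ft²·°F·h/BTU
Q = 2210 × (68.4 − 23.6) / 54.95 = 1802 BTU/h
E = 1802 × 2460 = 4432000 BTU
Cost = 4432000/10⁶ × 29.3 = $129.9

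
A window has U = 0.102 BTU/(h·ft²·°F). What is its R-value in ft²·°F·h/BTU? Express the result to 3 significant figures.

9.80 ft²·°F·h/BTU

R = 1/U = 1/0.102 = 9.804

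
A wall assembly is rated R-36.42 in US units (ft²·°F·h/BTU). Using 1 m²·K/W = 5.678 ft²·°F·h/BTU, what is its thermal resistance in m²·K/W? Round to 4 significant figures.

6.414 m²·K/W

R_SI = 36.42/5.678 = 6.4142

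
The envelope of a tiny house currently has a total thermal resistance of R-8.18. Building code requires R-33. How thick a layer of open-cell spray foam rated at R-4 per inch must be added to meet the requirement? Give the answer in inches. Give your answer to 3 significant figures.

ΔR = 33 − 8.18 = 24.82 ft²·°F·h/BTU
L = ΔR / (R/in) = 24.82/4 = 6.205 in

6.21 in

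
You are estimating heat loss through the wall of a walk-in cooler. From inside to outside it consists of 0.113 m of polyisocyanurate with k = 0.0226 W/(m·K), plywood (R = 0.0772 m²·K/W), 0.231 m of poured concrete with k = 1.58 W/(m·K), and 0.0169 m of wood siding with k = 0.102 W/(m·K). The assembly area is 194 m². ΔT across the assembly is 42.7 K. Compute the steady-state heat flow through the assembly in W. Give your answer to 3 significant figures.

0.113/0.0226 = 5
0.231/1.58 = 0.1462
0.0169/0.102 = 0.1657
R_total = 5 + 0.0772 + 0.1462 + 0.1657 = 5.389 m²·K/W
Q = A·ΔT/R = 194 × 42.7 / 5.389 = 1537 W

1540 W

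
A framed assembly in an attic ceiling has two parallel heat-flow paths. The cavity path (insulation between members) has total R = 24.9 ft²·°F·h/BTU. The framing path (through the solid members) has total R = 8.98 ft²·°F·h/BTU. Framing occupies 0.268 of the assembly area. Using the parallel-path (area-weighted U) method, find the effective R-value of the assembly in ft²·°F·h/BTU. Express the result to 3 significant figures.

16.9 ft²·°F·h/BTU

U_eff = 0.732/24.9 + 0.268/8.98 = 0.0294 + 0.02984 = 0.05924
R_eff = 1/U_eff = 16.88 ft²·°F·h/BTU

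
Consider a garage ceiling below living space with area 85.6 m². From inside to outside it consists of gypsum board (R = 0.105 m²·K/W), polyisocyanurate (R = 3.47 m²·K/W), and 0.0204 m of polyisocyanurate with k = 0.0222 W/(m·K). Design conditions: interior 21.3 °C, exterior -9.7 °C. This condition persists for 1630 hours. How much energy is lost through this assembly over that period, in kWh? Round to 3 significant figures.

962 kWh

0.0204/0.0222 = 0.9189
R_total = 0.105 + 3.47 + 0.9189 = 4.494 m²·K/W
Q = 85.6 × (21.3 − (-9.7)) / 4.494 = 590.5 W
E = 590.5 W × 1630 h / 1000 = 962.5 kWh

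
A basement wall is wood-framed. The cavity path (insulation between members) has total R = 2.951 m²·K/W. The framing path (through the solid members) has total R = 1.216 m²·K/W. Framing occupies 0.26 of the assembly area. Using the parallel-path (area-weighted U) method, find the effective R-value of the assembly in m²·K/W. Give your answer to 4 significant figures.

2.152 m²·K/W

U_eff = 0.74/2.951 + 0.26/1.216 = 0.25076 + 0.21382 = 0.46458
R_eff = 1/U_eff = 2.1525 m²·K/W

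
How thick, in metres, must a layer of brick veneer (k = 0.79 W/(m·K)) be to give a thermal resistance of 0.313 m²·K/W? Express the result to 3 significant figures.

L = R·k = 0.313 × 0.79 = 0.2473 m

0.247 m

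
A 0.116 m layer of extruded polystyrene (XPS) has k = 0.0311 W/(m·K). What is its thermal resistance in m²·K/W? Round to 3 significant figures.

3.73 m²·K/W

R = L/k = 0.116/0.0311 = 3.73 m²·K/W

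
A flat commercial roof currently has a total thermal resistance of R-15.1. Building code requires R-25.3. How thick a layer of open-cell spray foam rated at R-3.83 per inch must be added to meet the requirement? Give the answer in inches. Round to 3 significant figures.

ΔR = 25.3 − 15.1 = 10.2 ft²·°F·h/BTU
L = ΔR / (R/in) = 10.2/3.83 = 2.663 in

2.66 in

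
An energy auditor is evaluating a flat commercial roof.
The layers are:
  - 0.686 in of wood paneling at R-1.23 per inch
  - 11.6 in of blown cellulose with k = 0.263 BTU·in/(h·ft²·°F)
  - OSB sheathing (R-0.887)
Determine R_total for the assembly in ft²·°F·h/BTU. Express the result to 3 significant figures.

0.686 × 1.23 = 0.8438
11.6/0.263 = 44.11
R_total = 0.8438 + 44.11 + 0.887 = 45.84 ft²·°F·h/BTU

45.8 ft²·°F·h/BTU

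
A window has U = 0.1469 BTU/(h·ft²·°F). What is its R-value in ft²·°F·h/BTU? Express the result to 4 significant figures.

R = 1/U = 1/0.1469 = 6.8074

6.807 ft²·°F·h/BTU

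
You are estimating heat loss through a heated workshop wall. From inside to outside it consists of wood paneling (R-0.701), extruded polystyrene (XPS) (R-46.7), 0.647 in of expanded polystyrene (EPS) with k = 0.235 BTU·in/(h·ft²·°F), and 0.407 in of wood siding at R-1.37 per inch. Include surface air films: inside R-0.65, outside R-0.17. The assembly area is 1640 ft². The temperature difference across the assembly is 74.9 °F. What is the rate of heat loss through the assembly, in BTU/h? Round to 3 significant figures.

0.647/0.235 = 2.753
0.407 × 1.37 = 0.5576
R_total = 0.65 + 0.701 + 46.7 + 2.753 + 0.5576 + 0.17 = 51.53 ft²·°F·h/BTU
Q = A·ΔT/R = 1640 × 74.9 / 51.53 = 2384 BTU/h

2380 BTU/h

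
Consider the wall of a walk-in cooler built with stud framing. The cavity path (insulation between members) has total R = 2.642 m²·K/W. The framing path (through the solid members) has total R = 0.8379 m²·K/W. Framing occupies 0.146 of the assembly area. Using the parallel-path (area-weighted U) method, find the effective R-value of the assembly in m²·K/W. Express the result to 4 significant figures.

U_eff = 0.854/2.642 + 0.146/0.8379 = 0.32324 + 0.17425 = 0.49749
R_eff = 1/U_eff = 2.0101 m²·K/W

2.010 m²·K/W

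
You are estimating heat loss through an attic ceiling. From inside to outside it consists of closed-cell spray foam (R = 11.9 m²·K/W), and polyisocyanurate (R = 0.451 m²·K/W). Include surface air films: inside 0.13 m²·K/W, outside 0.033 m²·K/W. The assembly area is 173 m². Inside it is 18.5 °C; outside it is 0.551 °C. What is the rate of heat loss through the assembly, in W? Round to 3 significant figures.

R_total = 0.13 + 11.9 + 0.451 + 0.033 = 12.51 m²·K/W
Q = A·ΔT/R = 173 × (18.5 − 0.551) / 12.51 = 248.1 W

248 W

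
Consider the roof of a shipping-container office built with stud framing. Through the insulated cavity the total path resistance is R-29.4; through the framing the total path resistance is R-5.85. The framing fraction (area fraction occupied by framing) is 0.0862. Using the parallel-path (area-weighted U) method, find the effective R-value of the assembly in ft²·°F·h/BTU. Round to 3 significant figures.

U_eff = 0.9138/29.4 + 0.0862/5.85 = 0.03108 + 0.01474 = 0.04582
R_eff = 1/U_eff = 21.83 ft²·°F·h/BTU

21.8 ft²·°F·h/BTU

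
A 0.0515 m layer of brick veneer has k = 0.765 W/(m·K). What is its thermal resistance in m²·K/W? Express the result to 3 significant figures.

R = L/k = 0.0515/0.765 = 0.06732 m²·K/W

0.0673 m²·K/W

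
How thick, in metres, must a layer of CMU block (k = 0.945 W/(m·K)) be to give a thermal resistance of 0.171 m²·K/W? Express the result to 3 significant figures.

0.162 m

L = R·k = 0.171 × 0.945 = 0.1616 m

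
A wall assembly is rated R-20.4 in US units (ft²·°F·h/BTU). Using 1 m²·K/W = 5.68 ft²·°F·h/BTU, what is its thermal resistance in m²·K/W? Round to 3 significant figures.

R_SI = 20.4/5.68 = 3.592

3.59 m²·K/W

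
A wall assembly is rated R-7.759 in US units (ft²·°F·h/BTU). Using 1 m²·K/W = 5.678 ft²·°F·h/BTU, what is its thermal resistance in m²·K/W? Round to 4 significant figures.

R_SI = 7.759/5.678 = 1.3665

1.367 m²·K/W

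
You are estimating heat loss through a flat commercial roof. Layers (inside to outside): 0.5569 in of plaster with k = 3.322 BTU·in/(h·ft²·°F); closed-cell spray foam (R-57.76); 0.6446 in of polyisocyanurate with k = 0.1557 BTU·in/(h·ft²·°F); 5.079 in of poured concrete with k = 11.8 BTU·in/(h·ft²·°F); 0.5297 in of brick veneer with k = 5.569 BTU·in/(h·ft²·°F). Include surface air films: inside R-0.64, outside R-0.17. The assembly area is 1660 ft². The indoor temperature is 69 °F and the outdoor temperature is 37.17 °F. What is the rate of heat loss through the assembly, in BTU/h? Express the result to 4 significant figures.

833.4 BTU/h

0.5569/3.322 = 0.16764
0.6446/0.1557 = 4.14
5.079/11.8 = 0.43042
0.5297/5.569 = 0.095116
R_total = 0.64 + 0.16764 + 57.76 + 4.14 + 0.43042 + 0.095116 + 0.17 = 63.403 ft²·°F·h/BTU
Q = A·ΔT/R = 1660 × (69 − 37.17) / 63.403 = 833.36 BTU/h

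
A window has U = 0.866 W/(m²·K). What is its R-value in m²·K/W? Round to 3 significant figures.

R = 1/U = 1/0.866 = 1.155

1.15 m²·K/W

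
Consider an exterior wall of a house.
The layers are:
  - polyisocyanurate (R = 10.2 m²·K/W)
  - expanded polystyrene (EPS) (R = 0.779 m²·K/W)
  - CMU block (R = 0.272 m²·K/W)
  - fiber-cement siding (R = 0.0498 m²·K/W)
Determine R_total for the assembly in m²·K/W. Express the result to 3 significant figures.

11.3 m²·K/W

R_total = 10.2 + 0.779 + 0.272 + 0.0498 = 11.3 m²·K/W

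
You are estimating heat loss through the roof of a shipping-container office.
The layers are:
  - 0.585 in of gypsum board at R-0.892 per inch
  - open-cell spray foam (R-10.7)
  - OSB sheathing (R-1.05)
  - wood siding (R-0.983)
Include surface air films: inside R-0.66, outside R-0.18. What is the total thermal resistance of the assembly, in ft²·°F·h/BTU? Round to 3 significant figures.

14.1 ft²·°F·h/BTU

0.585 × 0.892 = 0.5218
R_total = 0.66 + 0.5218 + 10.7 + 1.05 + 0.983 + 0.18 = 14.09 ft²·°F·h/BTU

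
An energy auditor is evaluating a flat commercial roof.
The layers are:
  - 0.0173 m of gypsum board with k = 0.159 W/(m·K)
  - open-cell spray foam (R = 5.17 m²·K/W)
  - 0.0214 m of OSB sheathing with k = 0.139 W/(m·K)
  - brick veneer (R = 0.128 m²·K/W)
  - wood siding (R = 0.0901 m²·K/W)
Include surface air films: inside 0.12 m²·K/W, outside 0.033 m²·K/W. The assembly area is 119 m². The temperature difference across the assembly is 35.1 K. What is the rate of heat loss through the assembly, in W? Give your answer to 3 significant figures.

720 W

0.0173/0.159 = 0.1088
0.0214/0.139 = 0.154
R_total = 0.12 + 0.1088 + 5.17 + 0.154 + 0.128 + 0.0901 + 0.033 = 5.804 m²·K/W
Q = A·ΔT/R = 119 × 35.1 / 5.804 = 719.7 W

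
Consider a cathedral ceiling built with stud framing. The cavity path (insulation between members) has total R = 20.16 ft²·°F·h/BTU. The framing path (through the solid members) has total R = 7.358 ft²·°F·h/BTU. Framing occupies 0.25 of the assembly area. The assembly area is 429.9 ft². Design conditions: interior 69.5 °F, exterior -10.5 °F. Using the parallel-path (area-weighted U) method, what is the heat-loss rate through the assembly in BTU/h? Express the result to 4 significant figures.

2448 BTU/h

U_eff = 0.75/20.16 + 0.25/7.358 = 0.037202 + 0.033977 = 0.071179
R_eff = 1/U_eff = 14.049 ft²·°F·h/BTU
Q = 429.9 × (69.5 − (-10.5)) / 14.049 = 2448 BTU/h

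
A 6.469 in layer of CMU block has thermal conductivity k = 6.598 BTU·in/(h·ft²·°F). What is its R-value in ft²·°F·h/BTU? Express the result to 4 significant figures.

R = L/k = 6.469/6.598 = 0.98045 ft²·°F·h/BTU

0.9804 ft²·°F·h/BTU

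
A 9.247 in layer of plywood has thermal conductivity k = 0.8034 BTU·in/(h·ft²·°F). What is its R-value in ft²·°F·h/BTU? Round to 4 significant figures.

11.51 ft²·°F·h/BTU

R = L/k = 9.247/0.8034 = 11.51 ft²·°F·h/BTU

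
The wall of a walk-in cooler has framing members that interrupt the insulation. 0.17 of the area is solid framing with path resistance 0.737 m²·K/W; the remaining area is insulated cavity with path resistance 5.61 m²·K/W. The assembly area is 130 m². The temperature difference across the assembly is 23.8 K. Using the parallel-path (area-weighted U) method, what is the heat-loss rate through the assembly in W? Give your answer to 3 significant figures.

U_eff = 0.83/5.61 + 0.17/0.737 = 0.148 + 0.2307 = 0.3786
R_eff = 1/U_eff = 2.641 m²·K/W
Q = 130 × 23.8 / 2.641 = 1171 W

1170 W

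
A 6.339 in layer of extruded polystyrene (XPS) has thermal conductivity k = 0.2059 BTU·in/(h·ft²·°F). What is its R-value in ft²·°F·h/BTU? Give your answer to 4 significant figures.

30.79 ft²·°F·h/BTU

R = L/k = 6.339/0.2059 = 30.787 ft²·°F·h/BTU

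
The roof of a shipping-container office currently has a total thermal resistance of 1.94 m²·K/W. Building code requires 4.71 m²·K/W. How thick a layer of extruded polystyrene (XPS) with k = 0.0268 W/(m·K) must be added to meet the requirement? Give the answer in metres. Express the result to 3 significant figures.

0.0742 m

ΔR = 4.71 − 1.94 = 2.77 m²·K/W
L = ΔR × k = 2.77 × 0.0268 = 0.07424 m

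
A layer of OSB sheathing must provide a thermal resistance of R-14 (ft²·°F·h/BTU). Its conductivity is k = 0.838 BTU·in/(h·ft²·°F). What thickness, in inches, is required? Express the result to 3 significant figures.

11.7 in

L = R × k = 14 × 0.838 = 11.73 in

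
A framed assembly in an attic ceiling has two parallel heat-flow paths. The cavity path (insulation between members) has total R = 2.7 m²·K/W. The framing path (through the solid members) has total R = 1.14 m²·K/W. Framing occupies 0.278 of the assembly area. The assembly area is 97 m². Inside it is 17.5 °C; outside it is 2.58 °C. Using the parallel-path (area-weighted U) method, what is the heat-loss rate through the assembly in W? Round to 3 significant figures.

740 W

U_eff = 0.722/2.7 + 0.278/1.14 = 0.2674 + 0.2439 = 0.5113
R_eff = 1/U_eff = 1.956 m²·K/W
Q = 97 × (17.5 − 2.58) / 1.956 = 739.9 W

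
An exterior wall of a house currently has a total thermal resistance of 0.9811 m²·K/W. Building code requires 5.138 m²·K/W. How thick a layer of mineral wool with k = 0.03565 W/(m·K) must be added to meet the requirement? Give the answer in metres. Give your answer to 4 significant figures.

0.1482 m

ΔR = 5.138 − 0.9811 = 4.1569 m²·K/W
L = ΔR × k = 4.1569 × 0.03565 = 0.14819 m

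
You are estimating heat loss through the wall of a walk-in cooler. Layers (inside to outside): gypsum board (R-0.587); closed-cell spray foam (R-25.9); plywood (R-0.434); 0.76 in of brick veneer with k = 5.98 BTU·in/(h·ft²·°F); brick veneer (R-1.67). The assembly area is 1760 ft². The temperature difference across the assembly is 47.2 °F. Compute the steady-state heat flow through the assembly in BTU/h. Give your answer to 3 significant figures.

2890 BTU/h

0.76/5.98 = 0.1271
R_total = 0.587 + 25.9 + 0.434 + 0.1271 + 1.67 = 28.72 ft²·°F·h/BTU
Q = A·ΔT/R = 1760 × 47.2 / 28.72 = 2893 BTU/h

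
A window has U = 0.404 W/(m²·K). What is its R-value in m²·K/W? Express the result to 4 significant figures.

2.475 m²·K/W

R = 1/U = 1/0.404 = 2.4752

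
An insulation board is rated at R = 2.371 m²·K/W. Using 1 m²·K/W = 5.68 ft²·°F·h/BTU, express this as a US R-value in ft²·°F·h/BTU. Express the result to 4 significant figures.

13.47 ft²·°F·h/BTU

R_US = 2.371 × 5.68 = 13.467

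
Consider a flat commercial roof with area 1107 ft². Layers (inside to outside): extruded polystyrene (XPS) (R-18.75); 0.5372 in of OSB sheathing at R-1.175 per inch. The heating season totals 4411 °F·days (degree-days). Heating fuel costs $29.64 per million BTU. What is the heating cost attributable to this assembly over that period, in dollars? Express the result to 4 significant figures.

0.5372 × 1.175 = 0.63121
R_total = 18.75 + 0.63121 = 19.381 ft²·°F·h/BTU
E = A × HDD × 24 / R = 1107 × 4411 × 24 / 19.381 = 6046700 BTU
Cost = 6046700/10⁶ × 29.64 = $179.22

179.2 dollars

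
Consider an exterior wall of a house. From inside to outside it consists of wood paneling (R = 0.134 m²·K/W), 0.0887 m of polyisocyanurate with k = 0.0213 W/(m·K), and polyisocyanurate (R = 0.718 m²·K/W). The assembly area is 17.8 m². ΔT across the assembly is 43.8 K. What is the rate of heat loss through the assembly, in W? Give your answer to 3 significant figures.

155 W

0.0887/0.0213 = 4.164
R_total = 0.134 + 4.164 + 0.718 = 5.016 m²·K/W
Q = A·ΔT/R = 17.8 × 43.8 / 5.016 = 155.4 W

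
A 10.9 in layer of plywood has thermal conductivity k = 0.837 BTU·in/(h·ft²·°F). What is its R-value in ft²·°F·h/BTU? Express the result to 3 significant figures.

13.0 ft²·°F·h/BTU

R = L/k = 10.9/0.837 = 13.02 ft²·°F·h/BTU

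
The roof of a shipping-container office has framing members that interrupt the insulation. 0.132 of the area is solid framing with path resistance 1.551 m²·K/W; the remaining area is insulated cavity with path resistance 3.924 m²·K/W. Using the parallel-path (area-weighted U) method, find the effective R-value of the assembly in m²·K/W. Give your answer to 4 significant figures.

U_eff = 0.868/3.924 + 0.132/1.551 = 0.2212 + 0.085106 = 0.30631
R_eff = 1/U_eff = 3.2647 m²·K/W

3.265 m²·K/W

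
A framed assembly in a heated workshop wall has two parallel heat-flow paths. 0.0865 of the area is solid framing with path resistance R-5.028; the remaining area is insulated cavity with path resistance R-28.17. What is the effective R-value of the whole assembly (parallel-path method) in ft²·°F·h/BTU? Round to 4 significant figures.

U_eff = 0.9135/28.17 + 0.0865/5.028 = 0.032428 + 0.017204 = 0.049632
R_eff = 1/U_eff = 20.148 ft²·°F·h/BTU

20.15 ft²·°F·h/BTU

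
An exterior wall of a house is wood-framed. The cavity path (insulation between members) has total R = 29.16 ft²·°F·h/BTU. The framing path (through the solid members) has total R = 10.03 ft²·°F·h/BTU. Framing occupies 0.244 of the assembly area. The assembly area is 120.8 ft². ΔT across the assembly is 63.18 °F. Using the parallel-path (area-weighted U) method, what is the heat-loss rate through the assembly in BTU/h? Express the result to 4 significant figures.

U_eff = 0.756/29.16 + 0.244/10.03 = 0.025926 + 0.024327 = 0.050253
R_eff = 1/U_eff = 19.899 ft²·°F·h/BTU
Q = 120.8 × 63.18 / 19.899 = 383.54 BTU/h

383.5 BTU/h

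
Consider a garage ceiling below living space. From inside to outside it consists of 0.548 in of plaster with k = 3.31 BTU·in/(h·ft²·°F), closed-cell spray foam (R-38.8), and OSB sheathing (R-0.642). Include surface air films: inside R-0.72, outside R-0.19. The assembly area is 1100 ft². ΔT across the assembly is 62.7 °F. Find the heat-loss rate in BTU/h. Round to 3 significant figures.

1700 BTU/h

0.548/3.31 = 0.1656
R_total = 0.72 + 0.1656 + 38.8 + 0.642 + 0.19 = 40.52 ft²·°F·h/BTU
Q = A·ΔT/R = 1100 × 62.7 / 40.52 = 1702 BTU/h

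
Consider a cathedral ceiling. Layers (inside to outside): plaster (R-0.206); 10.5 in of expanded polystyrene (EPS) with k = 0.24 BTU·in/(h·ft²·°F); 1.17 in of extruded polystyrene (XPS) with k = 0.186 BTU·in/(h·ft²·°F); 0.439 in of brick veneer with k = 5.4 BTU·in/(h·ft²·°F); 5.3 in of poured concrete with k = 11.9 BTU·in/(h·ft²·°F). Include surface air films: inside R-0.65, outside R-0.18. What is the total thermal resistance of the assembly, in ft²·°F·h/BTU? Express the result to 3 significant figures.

51.6 ft²·°F·h/BTU

10.5/0.24 = 43.75
1.17/0.186 = 6.29
0.439/5.4 = 0.0813
5.3/11.9 = 0.4454
R_total = 0.65 + 0.206 + 43.75 + 6.29 + 0.0813 + 0.4454 + 0.18 = 51.6 ft²·°F·h/BTU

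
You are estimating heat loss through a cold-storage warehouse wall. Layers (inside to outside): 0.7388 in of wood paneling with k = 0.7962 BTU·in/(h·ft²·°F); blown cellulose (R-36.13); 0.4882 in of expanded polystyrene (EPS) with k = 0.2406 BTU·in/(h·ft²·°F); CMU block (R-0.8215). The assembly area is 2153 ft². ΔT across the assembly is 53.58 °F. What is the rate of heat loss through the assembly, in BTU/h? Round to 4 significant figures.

2891 BTU/h

0.7388/0.7962 = 0.92791
0.4882/0.2406 = 2.0291
R_total = 0.92791 + 36.13 + 2.0291 + 0.8215 = 39.909 ft²·°F·h/BTU
Q = A·ΔT/R = 2153 × 53.58 / 39.909 = 2890.6 BTU/h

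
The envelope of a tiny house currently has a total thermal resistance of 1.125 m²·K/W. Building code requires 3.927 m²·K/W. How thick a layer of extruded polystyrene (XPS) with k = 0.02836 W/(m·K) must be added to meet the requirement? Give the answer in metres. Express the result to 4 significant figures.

ΔR = 3.927 − 1.125 = 2.802 m²·K/W
L = ΔR × k = 2.802 × 0.02836 = 0.079465 m

0.07946 m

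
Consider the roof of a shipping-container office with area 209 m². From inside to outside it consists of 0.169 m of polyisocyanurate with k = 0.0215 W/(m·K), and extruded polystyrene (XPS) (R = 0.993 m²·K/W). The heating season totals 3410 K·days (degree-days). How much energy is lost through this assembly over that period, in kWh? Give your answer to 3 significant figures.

0.169/0.0215 = 7.86
R_total = 7.86 + 0.993 = 8.853 m²·K/W
E = A × HDD × 24 / R / 1000 = 209 × 3410 × 24 / 8.853 / 1000 = 1932 kWh

1930 kWh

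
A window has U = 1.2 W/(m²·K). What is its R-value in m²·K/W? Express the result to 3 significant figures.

R = 1/U = 1/1.2 = 0.8333

0.833 m²·K/W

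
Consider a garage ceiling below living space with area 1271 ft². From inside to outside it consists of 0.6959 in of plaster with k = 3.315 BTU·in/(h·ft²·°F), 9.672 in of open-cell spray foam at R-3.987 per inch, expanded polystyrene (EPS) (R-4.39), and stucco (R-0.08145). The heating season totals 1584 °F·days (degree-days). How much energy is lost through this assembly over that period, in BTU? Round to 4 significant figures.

1117000 BTU

0.6959/3.315 = 0.20992
9.672 × 3.987 = 38.562
R_total = 0.20992 + 38.562 + 4.39 + 0.08145 = 43.244 ft²·°F·h/BTU
E = A × HDD × 24 / R = 1271 × 1584 × 24 / 43.244 = 1117400 BTU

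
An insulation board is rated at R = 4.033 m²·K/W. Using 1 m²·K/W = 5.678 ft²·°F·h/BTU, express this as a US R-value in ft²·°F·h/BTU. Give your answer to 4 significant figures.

22.90 ft²·°F·h/BTU

R_US = 4.033 × 5.678 = 22.899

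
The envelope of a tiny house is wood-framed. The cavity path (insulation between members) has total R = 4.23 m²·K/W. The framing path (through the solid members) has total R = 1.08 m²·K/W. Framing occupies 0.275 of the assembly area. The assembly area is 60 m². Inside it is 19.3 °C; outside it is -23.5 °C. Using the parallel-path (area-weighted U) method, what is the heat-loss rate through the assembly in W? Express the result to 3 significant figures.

1090 W

U_eff = 0.725/4.23 + 0.275/1.08 = 0.1714 + 0.2546 = 0.426
R_eff = 1/U_eff = 2.347 m²·K/W
Q = 60 × (19.3 − (-23.5)) / 2.347 = 1094 W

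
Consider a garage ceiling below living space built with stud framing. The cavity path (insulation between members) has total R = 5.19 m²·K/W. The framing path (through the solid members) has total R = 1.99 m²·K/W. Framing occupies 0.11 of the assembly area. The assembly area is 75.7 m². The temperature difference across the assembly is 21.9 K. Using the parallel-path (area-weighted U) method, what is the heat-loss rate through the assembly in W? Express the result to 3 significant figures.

U_eff = 0.89/5.19 + 0.11/1.99 = 0.1715 + 0.05528 = 0.2268
R_eff = 1/U_eff = 4.41 m²·K/W
Q = 75.7 × 21.9 / 4.41 = 375.9 W

376 W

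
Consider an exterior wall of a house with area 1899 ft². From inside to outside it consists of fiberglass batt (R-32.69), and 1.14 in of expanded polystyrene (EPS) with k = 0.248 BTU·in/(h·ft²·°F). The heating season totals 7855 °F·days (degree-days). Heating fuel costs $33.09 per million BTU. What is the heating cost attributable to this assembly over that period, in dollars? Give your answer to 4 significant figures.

317.7 dollars

1.14/0.248 = 4.5968
R_total = 32.69 + 4.5968 = 37.287 ft²·°F·h/BTU
E = A × HDD × 24 / R = 1899 × 7855 × 24 / 37.287 = 9601200 BTU
Cost = 9601200/10⁶ × 33.09 = $317.71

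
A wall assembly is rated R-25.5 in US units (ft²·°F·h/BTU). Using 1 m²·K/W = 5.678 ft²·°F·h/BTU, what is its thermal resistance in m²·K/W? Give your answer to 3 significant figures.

R_SI = 25.5/5.678 = 4.491

4.49 m²·K/W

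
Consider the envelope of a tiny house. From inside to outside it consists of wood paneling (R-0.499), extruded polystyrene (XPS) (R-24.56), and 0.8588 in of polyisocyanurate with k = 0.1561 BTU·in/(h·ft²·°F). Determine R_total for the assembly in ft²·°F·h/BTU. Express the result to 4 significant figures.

0.8588/0.1561 = 5.5016
R_total = 0.499 + 24.56 + 5.5016 = 30.561 ft²·°F·h/BTU

30.56 ft²·°F·h/BTU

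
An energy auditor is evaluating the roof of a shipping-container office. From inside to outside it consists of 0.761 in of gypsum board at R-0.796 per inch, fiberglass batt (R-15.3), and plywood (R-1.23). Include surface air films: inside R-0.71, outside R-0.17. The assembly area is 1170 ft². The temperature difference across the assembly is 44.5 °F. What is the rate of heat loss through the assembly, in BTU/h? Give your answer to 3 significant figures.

0.761 × 0.796 = 0.6058
R_total = 0.71 + 0.6058 + 15.3 + 1.23 + 0.17 = 18.02 ft²·°F·h/BTU
Q = A·ΔT/R = 1170 × 44.5 / 18.02 = 2890 BTU/h

2890 BTU/h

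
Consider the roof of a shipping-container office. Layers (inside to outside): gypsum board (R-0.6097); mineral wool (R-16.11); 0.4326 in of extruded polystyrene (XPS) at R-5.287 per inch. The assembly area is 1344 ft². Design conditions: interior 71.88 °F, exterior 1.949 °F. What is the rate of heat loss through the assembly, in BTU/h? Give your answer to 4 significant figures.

4945 BTU/h

0.4326 × 5.287 = 2.2872
R_total = 0.6097 + 16.11 + 2.2872 = 19.007 ft²·°F·h/BTU
Q = A·ΔT/R = 1344 × (71.88 − 1.949) / 19.007 = 4944.9 BTU/h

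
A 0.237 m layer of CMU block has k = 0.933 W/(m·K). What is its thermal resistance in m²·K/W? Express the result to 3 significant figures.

R = L/k = 0.237/0.933 = 0.254 m²·K/W

0.254 m²·K/W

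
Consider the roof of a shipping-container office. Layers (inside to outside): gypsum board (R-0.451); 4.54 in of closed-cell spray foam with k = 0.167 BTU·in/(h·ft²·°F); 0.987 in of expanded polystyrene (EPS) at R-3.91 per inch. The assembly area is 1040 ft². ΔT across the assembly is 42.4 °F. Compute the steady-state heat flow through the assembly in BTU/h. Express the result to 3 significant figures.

4.54/0.167 = 27.19
0.987 × 3.91 = 3.859
R_total = 0.451 + 27.19 + 3.859 = 31.5 ft²·°F·h/BTU
Q = A·ΔT/R = 1040 × 42.4 / 31.5 = 1400 BTU/h

1400 BTU/h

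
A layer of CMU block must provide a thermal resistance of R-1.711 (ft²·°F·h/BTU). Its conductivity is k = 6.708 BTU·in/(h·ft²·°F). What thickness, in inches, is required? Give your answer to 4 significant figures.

11.48 in

L = R × k = 1.711 × 6.708 = 11.477 in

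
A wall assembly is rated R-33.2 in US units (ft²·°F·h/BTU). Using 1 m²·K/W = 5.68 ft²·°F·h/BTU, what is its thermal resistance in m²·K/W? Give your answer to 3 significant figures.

5.85 m²·K/W

R_SI = 33.2/5.68 = 5.845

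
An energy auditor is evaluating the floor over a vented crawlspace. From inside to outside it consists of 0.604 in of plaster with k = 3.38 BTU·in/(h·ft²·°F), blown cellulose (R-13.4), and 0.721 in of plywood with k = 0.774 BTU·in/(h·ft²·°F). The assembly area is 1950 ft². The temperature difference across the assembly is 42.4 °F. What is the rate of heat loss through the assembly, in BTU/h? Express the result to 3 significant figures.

5700 BTU/h

0.604/3.38 = 0.1787
0.721/0.774 = 0.9315
R_total = 0.1787 + 13.4 + 0.9315 = 14.51 ft²·°F·h/BTU
Q = A·ΔT/R = 1950 × 42.4 / 14.51 = 5698 BTU/h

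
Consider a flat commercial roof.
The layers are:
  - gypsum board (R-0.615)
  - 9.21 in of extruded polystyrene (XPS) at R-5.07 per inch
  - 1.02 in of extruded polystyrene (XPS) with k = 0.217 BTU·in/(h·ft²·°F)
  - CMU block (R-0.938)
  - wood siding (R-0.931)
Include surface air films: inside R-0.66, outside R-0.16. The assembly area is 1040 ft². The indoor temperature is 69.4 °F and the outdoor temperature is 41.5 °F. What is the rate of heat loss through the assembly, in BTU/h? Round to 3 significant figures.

9.21 × 5.07 = 46.69
1.02/0.217 = 4.7
R_total = 0.66 + 0.615 + 46.69 + 4.7 + 0.938 + 0.931 + 0.16 = 54.7 ft²·°F·h/BTU
Q = A·ΔT/R = 1040 × (69.4 − 41.5) / 54.7 = 530.5 BTU/h

530 BTU/h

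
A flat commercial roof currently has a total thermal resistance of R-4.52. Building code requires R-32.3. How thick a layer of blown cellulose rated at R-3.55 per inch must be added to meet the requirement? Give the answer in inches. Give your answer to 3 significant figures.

ΔR = 32.3 − 4.52 = 27.78 ft²·°F·h/BTU
L = ΔR / (R/in) = 27.78/3.55 = 7.825 in

7.83 in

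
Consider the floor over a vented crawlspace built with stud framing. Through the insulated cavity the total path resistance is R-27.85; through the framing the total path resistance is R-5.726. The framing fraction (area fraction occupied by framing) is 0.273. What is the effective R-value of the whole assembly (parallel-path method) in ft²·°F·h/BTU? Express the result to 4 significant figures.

13.55 ft²·°F·h/BTU

U_eff = 0.727/27.85 + 0.273/5.726 = 0.026104 + 0.047677 = 0.073781
R_eff = 1/U_eff = 13.554 ft²·°F·h/BTU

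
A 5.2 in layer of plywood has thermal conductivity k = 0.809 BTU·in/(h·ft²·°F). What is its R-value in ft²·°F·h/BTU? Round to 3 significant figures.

6.43 ft²·°F·h/BTU

R = L/k = 5.2/0.809 = 6.428 ft²·°F·h/BTU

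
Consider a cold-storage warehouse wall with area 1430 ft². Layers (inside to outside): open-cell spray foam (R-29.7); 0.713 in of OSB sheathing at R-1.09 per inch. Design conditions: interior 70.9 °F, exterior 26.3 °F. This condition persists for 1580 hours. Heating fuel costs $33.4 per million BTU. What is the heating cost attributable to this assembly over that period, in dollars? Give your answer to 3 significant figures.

110 dollars

0.713 × 1.09 = 0.7772
R_total = 29.7 + 0.7772 = 30.48 ft²·°F·h/BTU
Q = 1430 × (70.9 − 26.3) / 30.48 = 2093 BTU/h
E = 2093 × 1580 = 3306000 BTU
Cost = 3306000/10⁶ × 33.4 = $110.4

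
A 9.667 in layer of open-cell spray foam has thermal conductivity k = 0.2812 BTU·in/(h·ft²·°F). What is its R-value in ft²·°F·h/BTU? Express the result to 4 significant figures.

R = L/k = 9.667/0.2812 = 34.378 ft²·°F·h/BTU

34.38 ft²·°F·h/BTU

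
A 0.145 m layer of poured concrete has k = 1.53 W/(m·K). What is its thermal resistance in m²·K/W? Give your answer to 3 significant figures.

0.0948 m²·K/W

R = L/k = 0.145/1.53 = 0.09477 m²·K/W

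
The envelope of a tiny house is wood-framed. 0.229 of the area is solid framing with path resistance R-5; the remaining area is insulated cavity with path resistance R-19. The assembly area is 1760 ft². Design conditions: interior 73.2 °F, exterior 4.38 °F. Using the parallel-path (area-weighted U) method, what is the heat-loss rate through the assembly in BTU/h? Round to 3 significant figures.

U_eff = 0.771/19 + 0.229/5 = 0.04058 + 0.0458 = 0.08638
R_eff = 1/U_eff = 11.58 ft²·°F·h/BTU
Q = 1760 × (73.2 − 4.38) / 11.58 = 10460 BTU/h

10500 BTU/h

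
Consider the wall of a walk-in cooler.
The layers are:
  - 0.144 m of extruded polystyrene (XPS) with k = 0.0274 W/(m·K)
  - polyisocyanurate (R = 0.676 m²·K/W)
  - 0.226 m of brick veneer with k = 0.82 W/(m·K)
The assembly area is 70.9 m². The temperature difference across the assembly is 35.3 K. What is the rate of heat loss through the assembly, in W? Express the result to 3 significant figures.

403 W

0.144/0.0274 = 5.255
0.226/0.82 = 0.2756
R_total = 5.255 + 0.676 + 0.2756 = 6.207 m²·K/W
Q = A·ΔT/R = 70.9 × 35.3 / 6.207 = 403.2 W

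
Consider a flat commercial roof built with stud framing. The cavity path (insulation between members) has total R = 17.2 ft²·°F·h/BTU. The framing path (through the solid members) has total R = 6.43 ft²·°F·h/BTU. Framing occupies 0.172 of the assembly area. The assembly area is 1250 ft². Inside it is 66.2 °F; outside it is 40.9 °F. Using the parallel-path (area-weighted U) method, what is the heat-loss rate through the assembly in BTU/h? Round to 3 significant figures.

U_eff = 0.828/17.2 + 0.172/6.43 = 0.04814 + 0.02675 = 0.07489
R_eff = 1/U_eff = 13.35 ft²·°F·h/BTU
Q = 1250 × (66.2 − 40.9) / 13.35 = 2368 BTU/h

2370 BTU/h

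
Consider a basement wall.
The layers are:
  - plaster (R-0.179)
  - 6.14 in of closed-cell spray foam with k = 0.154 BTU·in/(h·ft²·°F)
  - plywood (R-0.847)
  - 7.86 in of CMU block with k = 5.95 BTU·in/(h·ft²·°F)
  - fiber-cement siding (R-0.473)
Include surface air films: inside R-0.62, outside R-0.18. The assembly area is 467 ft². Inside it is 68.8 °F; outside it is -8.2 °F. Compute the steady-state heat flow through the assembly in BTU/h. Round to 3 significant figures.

6.14/0.154 = 39.87
7.86/5.95 = 1.321
R_total = 0.62 + 0.179 + 39.87 + 0.847 + 1.321 + 0.473 + 0.18 = 43.49 ft²·°F·h/BTU
Q = A·ΔT/R = 467 × (68.8 − (-8.2)) / 43.49 = 826.8 BTU/h

827 BTU/h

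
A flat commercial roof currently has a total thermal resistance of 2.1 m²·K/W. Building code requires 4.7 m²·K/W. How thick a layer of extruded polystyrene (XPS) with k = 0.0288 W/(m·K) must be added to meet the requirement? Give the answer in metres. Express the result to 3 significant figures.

0.0749 m

ΔR = 4.7 − 2.1 = 2.6 m²·K/W
L = ΔR × k = 2.6 × 0.0288 = 0.07488 m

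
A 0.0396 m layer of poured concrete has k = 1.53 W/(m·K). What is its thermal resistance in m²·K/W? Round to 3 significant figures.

0.0259 m²·K/W

R = L/k = 0.0396/1.53 = 0.02588 m²·K/W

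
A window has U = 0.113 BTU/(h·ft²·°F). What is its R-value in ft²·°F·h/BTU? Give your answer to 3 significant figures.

8.85 ft²·°F·h/BTU

R = 1/U = 1/0.113 = 8.85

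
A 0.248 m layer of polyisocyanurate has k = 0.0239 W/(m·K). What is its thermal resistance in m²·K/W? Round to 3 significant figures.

10.4 m²·K/W

R = L/k = 0.248/0.0239 = 10.38 m²·K/W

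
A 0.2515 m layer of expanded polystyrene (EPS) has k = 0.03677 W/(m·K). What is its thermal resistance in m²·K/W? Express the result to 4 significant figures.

6.840 m²·K/W

R = L/k = 0.2515/0.03677 = 6.8398 m²·K/W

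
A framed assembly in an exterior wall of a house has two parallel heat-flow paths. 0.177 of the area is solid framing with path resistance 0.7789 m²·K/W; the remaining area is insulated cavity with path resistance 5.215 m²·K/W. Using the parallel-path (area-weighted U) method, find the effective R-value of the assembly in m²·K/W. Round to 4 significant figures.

U_eff = 0.823/5.215 + 0.177/0.7789 = 0.15781 + 0.22724 = 0.38506
R_eff = 1/U_eff = 2.597 m²·K/W

2.597 m²·K/W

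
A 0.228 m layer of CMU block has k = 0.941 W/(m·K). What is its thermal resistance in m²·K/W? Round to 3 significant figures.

0.242 m²·K/W

R = L/k = 0.228/0.941 = 0.2423 m²·K/W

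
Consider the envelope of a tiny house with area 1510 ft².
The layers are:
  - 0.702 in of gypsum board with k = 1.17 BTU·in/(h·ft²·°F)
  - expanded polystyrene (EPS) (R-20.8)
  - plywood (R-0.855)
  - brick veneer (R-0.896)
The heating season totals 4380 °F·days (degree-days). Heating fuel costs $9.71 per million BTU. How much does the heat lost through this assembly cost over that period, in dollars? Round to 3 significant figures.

0.702/1.17 = 0.6
R_total = 0.6 + 20.8 + 0.855 + 0.896 = 23.15 ft²·°F·h/BTU
E = A × HDD × 24 / R = 1510 × 4380 × 24 / 23.15 = 6856000 BTU
Cost = 6856000/10⁶ × 9.71 = $66.58

66.6 dollars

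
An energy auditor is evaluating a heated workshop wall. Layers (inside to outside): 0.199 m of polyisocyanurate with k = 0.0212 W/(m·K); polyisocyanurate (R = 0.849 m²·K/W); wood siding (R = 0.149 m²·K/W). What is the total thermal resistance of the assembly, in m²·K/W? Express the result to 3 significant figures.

10.4 m²·K/W

0.199/0.0212 = 9.387
R_total = 9.387 + 0.849 + 0.149 = 10.38 m²·K/W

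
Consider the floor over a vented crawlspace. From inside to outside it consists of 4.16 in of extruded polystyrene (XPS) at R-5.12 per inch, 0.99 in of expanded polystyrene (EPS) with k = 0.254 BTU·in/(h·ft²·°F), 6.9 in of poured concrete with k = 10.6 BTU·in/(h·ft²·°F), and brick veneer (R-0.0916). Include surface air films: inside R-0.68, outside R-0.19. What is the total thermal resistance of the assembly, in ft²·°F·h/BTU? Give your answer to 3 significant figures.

4.16 × 5.12 = 21.3
0.99/0.254 = 3.898
6.9/10.6 = 0.6509
R_total = 0.68 + 21.3 + 3.898 + 0.6509 + 0.0916 + 0.19 = 26.81 ft²·°F·h/BTU

26.8 ft²·°F·h/BTU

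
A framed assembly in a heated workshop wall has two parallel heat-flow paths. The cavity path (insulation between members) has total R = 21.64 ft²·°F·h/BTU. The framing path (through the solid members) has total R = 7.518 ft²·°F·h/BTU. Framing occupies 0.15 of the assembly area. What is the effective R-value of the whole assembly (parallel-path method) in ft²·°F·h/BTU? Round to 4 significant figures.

16.88 ft²·°F·h/BTU

U_eff = 0.85/21.64 + 0.15/7.518 = 0.039279 + 0.019952 = 0.059231
R_eff = 1/U_eff = 16.883 ft²·°F·h/BTU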